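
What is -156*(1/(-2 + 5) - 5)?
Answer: 728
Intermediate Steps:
-156*(1/(-2 + 5) - 5) = -156*(1/3 - 5) = -156*(-14/3) = 728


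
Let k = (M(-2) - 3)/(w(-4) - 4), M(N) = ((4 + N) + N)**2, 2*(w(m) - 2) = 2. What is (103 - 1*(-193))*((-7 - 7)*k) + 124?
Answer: -12308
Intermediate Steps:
w(m) = 3 (w(m) = 2 + (1/2)*2 = 2 + 1 = 3)
M(N) = (4 + 2*N)**2
k = 3 (k = (4*(2 - 2)**2 - 3)/(3 - 4) = (4*0**2 - 3)/(-1) = (4*0 - 3)*(-1) = (0 - 3)*(-1) = -3*(-1) = 3)
(103 - 1*(-193))*((-7 - 7)*k) + 124 = (103 - 1*(-193))*((-7 - 7)*3) + 124 = (103 + 193)*(-14*3) + 124 = 296*(-42) + 124 = -12432 + 124 = -12308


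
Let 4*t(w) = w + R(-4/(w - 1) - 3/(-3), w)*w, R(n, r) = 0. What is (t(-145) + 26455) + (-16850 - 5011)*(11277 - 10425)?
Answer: -74396613/4 ≈ -1.8599e+7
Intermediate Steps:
t(w) = w/4 (t(w) = (w + 0*w)/4 = (w + 0)/4 = w/4)
(t(-145) + 26455) + (-16850 - 5011)*(11277 - 10425) = ((¼)*(-145) + 26455) + (-16850 - 5011)*(11277 - 10425) = (-145/4 + 26455) - 21861*852 = 105675/4 - 18625572 = -74396613/4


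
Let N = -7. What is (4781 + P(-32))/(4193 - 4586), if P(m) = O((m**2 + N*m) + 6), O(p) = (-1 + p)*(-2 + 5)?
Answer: -8540/393 ≈ -21.730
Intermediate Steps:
O(p) = -3 + 3*p (O(p) = (-1 + p)*3 = -3 + 3*p)
P(m) = 15 - 21*m + 3*m**2 (P(m) = -3 + 3*((m**2 - 7*m) + 6) = -3 + 3*(6 + m**2 - 7*m) = -3 + (18 - 21*m + 3*m**2) = 15 - 21*m + 3*m**2)
(4781 + P(-32))/(4193 - 4586) = (4781 + (15 - 21*(-32) + 3*(-32)**2))/(4193 - 4586) = (4781 + (15 + 672 + 3*1024))/(-393) = (4781 + (15 + 672 + 3072))*(-1/393) = (4781 + 3759)*(-1/393) = 8540*(-1/393) = -8540/393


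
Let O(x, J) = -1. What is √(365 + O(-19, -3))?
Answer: 2*√91 ≈ 19.079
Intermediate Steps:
√(365 + O(-19, -3)) = √(365 - 1) = √364 = 2*√91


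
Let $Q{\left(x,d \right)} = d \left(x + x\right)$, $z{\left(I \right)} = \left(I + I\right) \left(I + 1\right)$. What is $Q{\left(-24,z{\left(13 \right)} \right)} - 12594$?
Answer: $-30066$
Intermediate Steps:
$z{\left(I \right)} = 2 I \left(1 + I\right)$
$Q{\left(x,d \right)} = 2 d x$ ($Q{\left(x,d \right)} = d 2 x = 2 d x$)
$Q{\left(-24,z{\left(13 \right)} \right)} - 12594 = 2 \cdot 2 \cdot 13 \left(1 + 13\right) \left(-24\right) - 12594 = 2 \cdot 2 \cdot 13 \cdot 14 \left(-24\right) - 12594 = 2 \cdot 364 \left(-24\right) - 12594 = -17472 - 12594 = -30066$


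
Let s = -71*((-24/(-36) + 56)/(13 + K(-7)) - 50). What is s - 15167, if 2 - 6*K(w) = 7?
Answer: -872181/73 ≈ -11948.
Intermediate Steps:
K(w) = -⅚ (K(w) = ⅓ - ⅙*7 = ⅓ - 7/6 = -⅚)
s = 235010/73 (s = -71*((-24/(-36) + 56)/(13 - ⅚) - 50) = -71*((-24*(-1/36) + 56)/(73/6) - 50) = -71*((⅔ + 56)*(6/73) - 50) = -71*((170/3)*(6/73) - 50) = -71*(340/73 - 50) = -71*(-3310/73) = 235010/73 ≈ 3219.3)
s - 15167 = 235010/73 - 15167 = -872181/73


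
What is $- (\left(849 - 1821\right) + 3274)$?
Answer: $-2302$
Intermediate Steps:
$- (\left(849 - 1821\right) + 3274) = - (-972 + 3274) = \left(-1\right) 2302 = -2302$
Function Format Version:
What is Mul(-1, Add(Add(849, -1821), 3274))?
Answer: -2302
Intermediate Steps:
Mul(-1, Add(Add(849, -1821), 3274)) = Mul(-1, Add(-972, 3274)) = Mul(-1, 2302) = -2302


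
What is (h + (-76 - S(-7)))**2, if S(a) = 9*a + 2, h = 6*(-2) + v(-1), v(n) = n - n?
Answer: 729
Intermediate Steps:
v(n) = 0
h = -12 (h = 6*(-2) + 0 = -12 + 0 = -12)
S(a) = 2 + 9*a
(h + (-76 - S(-7)))**2 = (-12 + (-76 - (2 + 9*(-7))))**2 = (-12 + (-76 - (2 - 63)))**2 = (-12 + (-76 - 1*(-61)))**2 = (-12 + (-76 + 61))**2 = (-12 - 15)**2 = (-27)**2 = 729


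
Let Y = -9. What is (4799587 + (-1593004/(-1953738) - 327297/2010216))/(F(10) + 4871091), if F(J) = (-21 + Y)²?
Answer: 3141678398595490529/3189071643422214888 ≈ 0.98514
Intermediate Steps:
F(J) = 900 (F(J) = (-21 - 9)² = (-30)² = 900)
(4799587 + (-1593004/(-1953738) - 327297/2010216))/(F(10) + 4871091) = (4799587 + (-1593004/(-1953738) - 327297/2010216))/(900 + 4871091) = (4799587 + (-1593004*(-1/1953738) - 327297*1/2010216))/4871991 = (4799587 + (796502/976869 - 109099/670072))*(1/4871991) = (4799587 + 427138257113/654572564568)*(1/4871991) = (3141678398595490529/654572564568)*(1/4871991) = 3141678398595490529/3189071643422214888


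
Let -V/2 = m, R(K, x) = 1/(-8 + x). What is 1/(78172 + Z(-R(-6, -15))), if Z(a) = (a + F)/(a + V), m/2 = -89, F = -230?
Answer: 8189/640145219 ≈ 1.2792e-5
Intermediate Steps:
m = -178 (m = 2*(-89) = -178)
V = 356 (V = -2*(-178) = 356)
Z(a) = (-230 + a)/(356 + a) (Z(a) = (a - 230)/(a + 356) = (-230 + a)/(356 + a))
1/(78172 + Z(-R(-6, -15))) = 1/(78172 + (-230 - 1/(-8 - 15))/(356 - 1/(-8 - 15))) = 1/(78172 + (-230 - 1/(-23))/(356 - 1/(-23))) = 1/(78172 + (-230 - 1*(-1/23))/(356 - 1*(-1/23))) = 1/(78172 + (-230 + 1/23)/(356 + 1/23)) = 1/(78172 - 5289/23/(8189/23)) = 1/(78172 + (23/8189)*(-5289/23)) = 1/(78172 - 5289/8189) = 1/(640145219/8189) = 8189/640145219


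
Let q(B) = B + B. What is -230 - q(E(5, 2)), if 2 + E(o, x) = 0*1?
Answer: -226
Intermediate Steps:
E(o, x) = -2 (E(o, x) = -2 + 0*1 = -2 + 0 = -2)
q(B) = 2*B
-230 - q(E(5, 2)) = -230 - 2*(-2) = -230 - 1*(-4) = -230 + 4 = -226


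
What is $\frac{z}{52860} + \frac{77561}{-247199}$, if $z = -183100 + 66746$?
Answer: $- \frac{16431233453}{6533469570} \approx -2.5149$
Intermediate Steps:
$z = -116354$
$\frac{z}{52860} + \frac{77561}{-247199} = - \frac{116354}{52860} + \frac{77561}{-247199} = \left(-116354\right) \frac{1}{52860} + 77561 \left(- \frac{1}{247199}\right) = - \frac{58177}{26430} - \frac{77561}{247199} = - \frac{16431233453}{6533469570}$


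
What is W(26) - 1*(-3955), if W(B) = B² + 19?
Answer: 4650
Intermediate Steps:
W(B) = 19 + B²
W(26) - 1*(-3955) = (19 + 26²) - 1*(-3955) = (19 + 676) + 3955 = 695 + 3955 = 4650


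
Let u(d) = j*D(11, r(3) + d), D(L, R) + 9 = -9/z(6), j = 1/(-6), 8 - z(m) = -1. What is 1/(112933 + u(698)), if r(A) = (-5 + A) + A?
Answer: 3/338804 ≈ 8.8547e-6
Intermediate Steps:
r(A) = -5 + 2*A
z(m) = 9 (z(m) = 8 - 1*(-1) = 8 + 1 = 9)
j = -1/6 ≈ -0.16667
D(L, R) = -10 (D(L, R) = -9 - 9/9 = -9 - 9*1/9 = -9 - 1 = -10)
u(d) = 5/3 (u(d) = -1/6*(-10) = 5/3)
1/(112933 + u(698)) = 1/(112933 + 5/3) = 1/(338804/3) = 3/338804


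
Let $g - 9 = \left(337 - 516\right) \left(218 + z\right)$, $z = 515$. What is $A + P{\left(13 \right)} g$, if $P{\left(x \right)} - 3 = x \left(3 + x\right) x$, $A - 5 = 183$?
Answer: $-355152798$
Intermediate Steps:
$A = 188$ ($A = 5 + 183 = 188$)
$g = -131198$ ($g = 9 + \left(337 - 516\right) \left(218 + 515\right) = 9 - 131207 = -131198$)
$P{\left(x \right)} = 3 + x^{2} \left(3 + x\right)$ ($P{\left(x \right)} = 3 + x \left(3 + x\right) x = 3 + x^{2} \left(3 + x\right)$)
$A + P{\left(13 \right)} g = 188 + \left(3 + 13^{3} + 3 \cdot 13^{2}\right) \left(-131198\right) = 188 + \left(3 + 2197 + 3 \cdot 169\right) \left(-131198\right) = 188 + \left(3 + 2197 + 507\right) \left(-131198\right) = 188 + 2707 \left(-131198\right) = 188 - 355152986 = -355152798$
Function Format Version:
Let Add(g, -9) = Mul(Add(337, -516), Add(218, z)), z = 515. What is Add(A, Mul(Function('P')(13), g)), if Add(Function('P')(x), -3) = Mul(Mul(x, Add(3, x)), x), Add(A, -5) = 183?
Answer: -355152798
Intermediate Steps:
A = 188 (A = Add(5, 183) = 188)
g = -131198 (g = Add(9, Mul(Add(337, -516), Add(218, 515))) = Add(9, Mul(-179, 733)) = Add(9, -131207) = -131198)
Function('P')(x) = Add(3, Mul(Pow(x, 2), Add(3, x))) (Function('P')(x) = Add(3, Mul(Mul(x, Add(3, x)), x)) = Add(3, Mul(Pow(x, 2), Add(3, x))))
Add(A, Mul(Function('P')(13), g)) = Add(188, Mul(Add(3, Pow(13, 3), Mul(3, Pow(13, 2))), -131198)) = Add(188, Mul(Add(3, 2197, Mul(3, 169)), -131198)) = Add(188, Mul(Add(3, 2197, 507), -131198)) = Add(188, Mul(2707, -131198)) = Add(188, -355152986) = -355152798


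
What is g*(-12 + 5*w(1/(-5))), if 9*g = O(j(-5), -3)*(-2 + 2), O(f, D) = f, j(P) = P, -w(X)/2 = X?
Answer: 0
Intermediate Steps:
w(X) = -2*X
g = 0 (g = (-5*(-2 + 2))/9 = (-5*0)/9 = (⅑)*0 = 0)
g*(-12 + 5*w(1/(-5))) = 0*(-12 + 5*(-2/(-5))) = 0*(-12 + 5*(-2*(-⅕))) = 0*(-12 + 5*(⅖)) = 0*(-12 + 2) = 0*(-10) = 0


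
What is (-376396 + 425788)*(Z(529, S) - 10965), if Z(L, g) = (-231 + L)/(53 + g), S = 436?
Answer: -88273168368/163 ≈ -5.4155e+8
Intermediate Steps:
Z(L, g) = (-231 + L)/(53 + g)
(-376396 + 425788)*(Z(529, S) - 10965) = (-376396 + 425788)*((-231 + 529)/(53 + 436) - 10965) = 49392*(298/489 - 10965) = 49392*(-5361587/489) = -88273168368/163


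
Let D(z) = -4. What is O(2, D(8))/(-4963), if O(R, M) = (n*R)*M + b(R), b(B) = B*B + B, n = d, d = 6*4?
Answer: 186/4963 ≈ 0.037477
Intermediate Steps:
d = 24
n = 24
b(B) = B + B**2 (b(B) = B**2 + B = B + B**2)
O(R, M) = R*(1 + R) + 24*M*R (O(R, M) = (24*R)*M + R*(1 + R) = 24*M*R + R*(1 + R) = R*(1 + R) + 24*M*R)
O(2, D(8))/(-4963) = (2*(1 + 2 + 24*(-4)))/(-4963) = (2*(1 + 2 - 96))*(-1/4963) = (2*(-93))*(-1/4963) = -186*(-1/4963) = 186/4963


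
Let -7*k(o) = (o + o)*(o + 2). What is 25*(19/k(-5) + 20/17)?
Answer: -8305/102 ≈ -81.422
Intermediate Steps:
k(o) = -2*o*(2 + o)/7 (k(o) = -(o + o)*(o + 2)/7 = -2*o*(2 + o)/7)
25*(19/k(-5) + 20/17) = 25*(19/((-2/7*(-5)*(2 - 5))) + 20/17) = 25*(19/((-2/7*(-5)*(-3))) + 20*(1/17)) = 25*(19/(-30/7) + 20/17) = 25*(19*(-7/30) + 20/17) = 25*(-133/30 + 20/17) = 25*(-1661/510) = -8305/102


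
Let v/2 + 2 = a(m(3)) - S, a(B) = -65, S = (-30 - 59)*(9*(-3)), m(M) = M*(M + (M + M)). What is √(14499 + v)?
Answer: 11*√79 ≈ 97.770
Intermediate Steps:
m(M) = 3*M² (m(M) = M*(M + 2*M) = M*(3*M) = 3*M²)
S = 2403 (S = -89*(-27) = 2403)
v = -4940 (v = -4 + 2*(-65 - 1*2403) = -4 + 2*(-65 - 2403) = -4 + 2*(-2468) = -4 - 4936 = -4940)
√(14499 + v) = √(14499 - 4940) = √9559 = 11*√79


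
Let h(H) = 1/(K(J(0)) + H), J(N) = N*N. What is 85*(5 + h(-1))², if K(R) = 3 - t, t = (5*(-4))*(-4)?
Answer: 12862285/6084 ≈ 2114.1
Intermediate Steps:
t = 80 (t = -20*(-4) = 80)
J(N) = N²
K(R) = -77 (K(R) = 3 - 1*80 = 3 - 80 = -77)
h(H) = 1/(-77 + H)
85*(5 + h(-1))² = 85*(5 + 1/(-77 - 1))² = 85*(5 + 1/(-78))² = 85*(5 - 1/78)² = 85*(389/78)² = 85*(151321/6084) = 12862285/6084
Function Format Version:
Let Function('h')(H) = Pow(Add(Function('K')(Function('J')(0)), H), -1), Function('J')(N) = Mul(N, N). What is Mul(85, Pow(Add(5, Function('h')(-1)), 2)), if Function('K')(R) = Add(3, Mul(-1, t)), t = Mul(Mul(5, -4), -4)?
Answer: Rational(12862285, 6084) ≈ 2114.1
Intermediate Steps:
t = 80 (t = Mul(-20, -4) = 80)
Function('J')(N) = Pow(N, 2)
Function('K')(R) = -77 (Function('K')(R) = Add(3, Mul(-1, 80)) = Add(3, -80) = -77)
Function('h')(H) = Pow(Add(-77, H), -1)
Mul(85, Pow(Add(5, Function('h')(-1)), 2)) = Mul(85, Pow(Add(5, Pow(Add(-77, -1), -1)), 2)) = Mul(85, Pow(Add(5, Pow(-78, -1)), 2)) = Mul(85, Pow(Add(5, Rational(-1, 78)), 2)) = Mul(85, Pow(Rational(389, 78), 2)) = Mul(85, Rational(151321, 6084)) = Rational(12862285, 6084)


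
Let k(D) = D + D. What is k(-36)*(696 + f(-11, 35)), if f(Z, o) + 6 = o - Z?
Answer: -52992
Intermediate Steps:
k(D) = 2*D
f(Z, o) = -6 + o - Z (f(Z, o) = -6 + (o - Z) = -6 + o - Z)
k(-36)*(696 + f(-11, 35)) = (2*(-36))*(696 + (-6 + 35 - 1*(-11))) = -72*(696 + (-6 + 35 + 11)) = -72*(696 + 40) = -72*736 = -52992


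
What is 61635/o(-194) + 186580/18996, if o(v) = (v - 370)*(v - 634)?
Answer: 2452838495/246416112 ≈ 9.9541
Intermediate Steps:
o(v) = (-634 + v)*(-370 + v) (o(v) = (-370 + v)*(-634 + v) = (-634 + v)*(-370 + v))
61635/o(-194) + 186580/18996 = 61635/(234580 + (-194)**2 - 1004*(-194)) + 186580/18996 = 61635/(234580 + 37636 + 194776) + 186580*(1/18996) = 61635/466992 + 46645/4749 = 61635*(1/466992) + 46645/4749 = 20545/155664 + 46645/4749 = 2452838495/246416112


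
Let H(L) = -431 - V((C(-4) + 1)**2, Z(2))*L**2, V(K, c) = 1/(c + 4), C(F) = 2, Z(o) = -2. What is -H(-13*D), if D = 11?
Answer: 21311/2 ≈ 10656.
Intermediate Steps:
V(K, c) = 1/(4 + c)
H(L) = -431 - L**2/2 (H(L) = -431 - L**2/(4 - 2) = -431 - L**2/2)
-H(-13*D) = -(-431 - (-13*11)**2/2) = -(-431 - 1/2*(-143)**2) = -(-431 - 1/2*20449) = -(-431 - 20449/2) = -1*(-21311/2) = 21311/2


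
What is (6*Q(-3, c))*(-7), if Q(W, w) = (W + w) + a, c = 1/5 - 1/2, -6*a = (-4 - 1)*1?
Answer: 518/5 ≈ 103.60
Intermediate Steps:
a = ⅚ (a = -(-4 - 1)/6 = -(-5)/6 = -⅙*(-5) = ⅚ ≈ 0.83333)
c = -3/10 (c = 1*(⅕) - 1*½ = ⅕ - ½ = -3/10 ≈ -0.30000)
Q(W, w) = ⅚ + W + w (Q(W, w) = (W + w) + ⅚ = ⅚ + W + w)
(6*Q(-3, c))*(-7) = (6*(⅚ - 3 - 3/10))*(-7) = (6*(-37/15))*(-7) = -74/5*(-7) = 518/5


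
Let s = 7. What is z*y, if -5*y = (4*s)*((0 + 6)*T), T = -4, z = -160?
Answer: -21504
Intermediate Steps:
y = 672/5 (y = -4*7*(0 + 6)*(-4)/5 = -28*6*(-4)/5 = -28*(-24)/5 = -⅕*(-672) = 672/5 ≈ 134.40)
z*y = -160*672/5 = -21504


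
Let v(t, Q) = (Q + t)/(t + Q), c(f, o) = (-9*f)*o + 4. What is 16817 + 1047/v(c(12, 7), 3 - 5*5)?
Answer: 17864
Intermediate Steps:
c(f, o) = 4 - 9*f*o (c(f, o) = -9*f*o + 4 = 4 - 9*f*o)
v(t, Q) = 1 (v(t, Q) = (Q + t)/(Q + t) = 1)
16817 + 1047/v(c(12, 7), 3 - 5*5) = 16817 + 1047/1 = 16817 + 1047*1 = 16817 + 1047 = 17864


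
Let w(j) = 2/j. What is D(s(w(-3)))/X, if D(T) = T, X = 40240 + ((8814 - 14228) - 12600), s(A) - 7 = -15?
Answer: -4/11113 ≈ -0.00035994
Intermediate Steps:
s(A) = -8 (s(A) = 7 - 15 = -8)
X = 22226 (X = 40240 + (-5414 - 12600) = 40240 - 18014 = 22226)
D(s(w(-3)))/X = -8/22226 = -8*1/22226 = -4/11113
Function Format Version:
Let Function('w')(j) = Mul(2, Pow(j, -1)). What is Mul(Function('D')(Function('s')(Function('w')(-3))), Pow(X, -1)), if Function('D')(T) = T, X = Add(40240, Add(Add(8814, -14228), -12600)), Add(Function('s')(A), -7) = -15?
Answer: Rational(-4, 11113) ≈ -0.00035994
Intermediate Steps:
Function('s')(A) = -8 (Function('s')(A) = Add(7, -15) = -8)
X = 22226 (X = Add(40240, Add(-5414, -12600)) = Add(40240, -18014) = 22226)
Mul(Function('D')(Function('s')(Function('w')(-3))), Pow(X, -1)) = Mul(-8, Pow(22226, -1)) = Mul(-8, Rational(1, 22226)) = Rational(-4, 11113)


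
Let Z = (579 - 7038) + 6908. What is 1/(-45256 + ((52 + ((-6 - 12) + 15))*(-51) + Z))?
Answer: -1/47306 ≈ -2.1139e-5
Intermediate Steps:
Z = 449 (Z = -6459 + 6908 = 449)
1/(-45256 + ((52 + ((-6 - 12) + 15))*(-51) + Z)) = 1/(-45256 + ((52 + ((-6 - 12) + 15))*(-51) + 449)) = 1/(-45256 + ((52 + (-18 + 15))*(-51) + 449)) = 1/(-45256 + ((52 - 3)*(-51) + 449)) = 1/(-45256 + (49*(-51) + 449)) = 1/(-45256 + (-2499 + 449)) = 1/(-45256 - 2050) = 1/(-47306) = -1/47306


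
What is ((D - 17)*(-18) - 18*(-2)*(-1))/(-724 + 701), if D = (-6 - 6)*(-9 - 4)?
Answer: 2538/23 ≈ 110.35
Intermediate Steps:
D = 156 (D = -12*(-13) = 156)
((D - 17)*(-18) - 18*(-2)*(-1))/(-724 + 701) = ((156 - 17)*(-18) - 18*(-2)*(-1))/(-724 + 701) = (139*(-18) - 3*(-12)*(-1))/(-23) = (-2502 + 36*(-1))*(-1/23) = (-2502 - 36)*(-1/23) = -2538*(-1/23) = 2538/23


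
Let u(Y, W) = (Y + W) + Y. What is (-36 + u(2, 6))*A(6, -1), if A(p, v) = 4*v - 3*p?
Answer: 572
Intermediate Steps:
A(p, v) = -3*p + 4*v
u(Y, W) = W + 2*Y (u(Y, W) = (W + Y) + Y = W + 2*Y)
(-36 + u(2, 6))*A(6, -1) = (-36 + (6 + 2*2))*(-3*6 + 4*(-1)) = (-36 + (6 + 4))*(-18 - 4) = (-36 + 10)*(-22) = -26*(-22) = 572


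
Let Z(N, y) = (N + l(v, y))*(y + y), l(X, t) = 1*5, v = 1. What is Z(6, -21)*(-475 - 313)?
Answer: 364056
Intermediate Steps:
l(X, t) = 5
Z(N, y) = 2*y*(5 + N) (Z(N, y) = (N + 5)*(y + y) = (5 + N)*(2*y) = 2*y*(5 + N))
Z(6, -21)*(-475 - 313) = (2*(-21)*(5 + 6))*(-475 - 313) = (2*(-21)*11)*(-788) = -462*(-788) = 364056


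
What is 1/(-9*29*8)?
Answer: -1/2088 ≈ -0.00047893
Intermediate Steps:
1/(-9*29*8) = 1/(-261*8) = 1/(-2088) = -1/2088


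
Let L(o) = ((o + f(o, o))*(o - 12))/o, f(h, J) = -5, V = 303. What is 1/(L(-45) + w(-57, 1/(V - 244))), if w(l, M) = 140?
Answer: 3/230 ≈ 0.013043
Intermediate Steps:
L(o) = (-12 + o)*(-5 + o)/o (L(o) = ((o - 5)*(o - 12))/o = ((-5 + o)*(-12 + o))/o = ((-12 + o)*(-5 + o))/o = (-12 + o)*(-5 + o)/o)
1/(L(-45) + w(-57, 1/(V - 244))) = 1/((-17 - 45 + 60/(-45)) + 140) = 1/((-17 - 45 + 60*(-1/45)) + 140) = 1/((-17 - 45 - 4/3) + 140) = 1/(-190/3 + 140) = 1/(230/3) = 3/230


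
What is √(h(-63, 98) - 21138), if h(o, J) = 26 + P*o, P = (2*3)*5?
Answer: I*√23002 ≈ 151.66*I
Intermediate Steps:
P = 30 (P = 6*5 = 30)
h(o, J) = 26 + 30*o
√(h(-63, 98) - 21138) = √((26 + 30*(-63)) - 21138) = √((26 - 1890) - 21138) = √(-1864 - 21138) = √(-23002) = I*√23002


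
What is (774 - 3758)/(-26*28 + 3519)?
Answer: -2984/2791 ≈ -1.0692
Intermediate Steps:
(774 - 3758)/(-26*28 + 3519) = -2984/(-728 + 3519) = -2984/2791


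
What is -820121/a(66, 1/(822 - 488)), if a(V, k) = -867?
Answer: 820121/867 ≈ 945.93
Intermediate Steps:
-820121/a(66, 1/(822 - 488)) = -820121/(-867) = -820121*(-1/867) = 820121/867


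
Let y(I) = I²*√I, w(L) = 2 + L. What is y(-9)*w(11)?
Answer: 3159*I ≈ 3159.0*I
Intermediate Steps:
y(I) = I^(5/2)
y(-9)*w(11) = (-9)^(5/2)*(2 + 11) = (243*I)*13 = 3159*I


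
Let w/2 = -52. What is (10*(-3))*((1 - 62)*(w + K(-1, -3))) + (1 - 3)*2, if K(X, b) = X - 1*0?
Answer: -192154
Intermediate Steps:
K(X, b) = X (K(X, b) = X + 0 = X)
w = -104 (w = 2*(-52) = -104)
(10*(-3))*((1 - 62)*(w + K(-1, -3))) + (1 - 3)*2 = (10*(-3))*((1 - 62)*(-104 - 1)) + (1 - 3)*2 = -(-1830)*(-105) - 2*2 = -30*6405 - 4 = -192150 - 4 = -192154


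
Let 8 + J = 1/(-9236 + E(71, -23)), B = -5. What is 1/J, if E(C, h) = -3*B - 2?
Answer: -9223/73785 ≈ -0.12500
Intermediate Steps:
E(C, h) = 13 (E(C, h) = -3*(-5) - 2 = 15 - 2 = 13)
J = -73785/9223 (J = -8 + 1/(-9236 + 13) = -8 + 1/(-9223) = -8 - 1/9223 = -73785/9223 ≈ -8.0001)
1/J = 1/(-73785/9223) = -9223/73785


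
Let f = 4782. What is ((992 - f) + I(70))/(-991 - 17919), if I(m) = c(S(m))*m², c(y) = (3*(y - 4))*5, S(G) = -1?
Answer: 37129/1891 ≈ 19.635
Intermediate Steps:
c(y) = -60 + 15*y (c(y) = (3*(-4 + y))*5 = (-12 + 3*y)*5 = -60 + 15*y)
I(m) = -75*m² (I(m) = (-60 + 15*(-1))*m² = (-60 - 15)*m² = -75*m²)
((992 - f) + I(70))/(-991 - 17919) = ((992 - 1*4782) - 75*70²)/(-991 - 17919) = ((992 - 4782) - 75*4900)/(-18910) = (-3790 - 367500)*(-1/18910) = -371290*(-1/18910) = 37129/1891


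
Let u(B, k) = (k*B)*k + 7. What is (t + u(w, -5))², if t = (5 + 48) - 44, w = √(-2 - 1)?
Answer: -1619 + 800*I*√3 ≈ -1619.0 + 1385.6*I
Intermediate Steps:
w = I*√3 (w = √(-3) = I*√3 ≈ 1.732*I)
u(B, k) = 7 + B*k² (u(B, k) = (B*k)*k + 7 = B*k² + 7 = 7 + B*k²)
t = 9 (t = 53 - 44 = 9)
(t + u(w, -5))² = (9 + (7 + (I*√3)*(-5)²))² = (9 + (7 + (I*√3)*25))² = (9 + (7 + 25*I*√3))² = (16 + 25*I*√3)²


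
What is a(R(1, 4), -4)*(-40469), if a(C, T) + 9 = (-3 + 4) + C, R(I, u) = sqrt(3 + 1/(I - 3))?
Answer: 323752 - 40469*sqrt(10)/2 ≈ 2.5977e+5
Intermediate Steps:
R(I, u) = sqrt(3 + 1/(-3 + I))
a(C, T) = -8 + C (a(C, T) = -9 + ((-3 + 4) + C) = -9 + (1 + C) = -8 + C)
a(R(1, 4), -4)*(-40469) = (-8 + sqrt((-8 + 3*1)/(-3 + 1)))*(-40469) = (-8 + sqrt((-8 + 3)/(-2)))*(-40469) = (-8 + sqrt(-1/2*(-5)))*(-40469) = (-8 + sqrt(5/2))*(-40469) = (-8 + sqrt(10)/2)*(-40469) = 323752 - 40469*sqrt(10)/2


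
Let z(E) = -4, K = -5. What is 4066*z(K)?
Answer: -16264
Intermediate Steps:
4066*z(K) = 4066*(-4) = -16264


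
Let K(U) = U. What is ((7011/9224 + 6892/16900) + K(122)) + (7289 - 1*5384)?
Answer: 79040542227/38971400 ≈ 2028.2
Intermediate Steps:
((7011/9224 + 6892/16900) + K(122)) + (7289 - 1*5384) = ((7011/9224 + 6892/16900) + 122) + (7289 - 1*5384) = ((7011*(1/9224) + 6892*(1/16900)) + 122) + (7289 - 5384) = ((7011/9224 + 1723/4225) + 122) + 1905 = (45514427/38971400 + 122) + 1905 = 4800025227/38971400 + 1905 = 79040542227/38971400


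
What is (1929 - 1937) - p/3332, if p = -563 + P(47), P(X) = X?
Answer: -6535/833 ≈ -7.8451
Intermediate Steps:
p = -516 (p = -563 + 47 = -516)
(1929 - 1937) - p/3332 = (1929 - 1937) - (-516)/3332 = -8 - (-516)/3332 = -8 - 1*(-129/833) = -8 + 129/833 = -6535/833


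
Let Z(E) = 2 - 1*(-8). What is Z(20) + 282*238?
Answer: 67126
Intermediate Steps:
Z(E) = 10 (Z(E) = 2 + 8 = 10)
Z(20) + 282*238 = 10 + 282*238 = 10 + 67116 = 67126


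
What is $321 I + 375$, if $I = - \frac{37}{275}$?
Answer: $\frac{91248}{275} \approx 331.81$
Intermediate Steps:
$I = - \frac{37}{275}$ ($I = \left(-37\right) \frac{1}{275} = - \frac{37}{275} \approx -0.13455$)
$321 I + 375 = 321 \left(- \frac{37}{275}\right) + 375 = - \frac{11877}{275} + 375 = \frac{91248}{275}$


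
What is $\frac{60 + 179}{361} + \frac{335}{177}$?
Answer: $\frac{163238}{63897} \approx 2.5547$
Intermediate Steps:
$\frac{60 + 179}{361} + \frac{335}{177} = 239 \cdot \frac{1}{361} + 335 \cdot \frac{1}{177} = \frac{239}{361} + \frac{335}{177} = \frac{163238}{63897}$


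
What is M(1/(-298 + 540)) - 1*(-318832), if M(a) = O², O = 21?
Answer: 319273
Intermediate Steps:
M(a) = 441 (M(a) = 21² = 441)
M(1/(-298 + 540)) - 1*(-318832) = 441 - 1*(-318832) = 441 + 318832 = 319273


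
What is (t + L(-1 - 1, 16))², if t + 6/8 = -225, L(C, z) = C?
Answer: 829921/16 ≈ 51870.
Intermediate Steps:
t = -903/4 (t = -¾ - 225 = -903/4 ≈ -225.75)
(t + L(-1 - 1, 16))² = (-903/4 + (-1 - 1))² = (-903/4 - 2)² = (-911/4)² = 829921/16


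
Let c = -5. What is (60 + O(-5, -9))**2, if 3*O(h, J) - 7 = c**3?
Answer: 3844/9 ≈ 427.11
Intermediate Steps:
O(h, J) = -118/3 (O(h, J) = 7/3 + (1/3)*(-5)**3 = 7/3 + (1/3)*(-125) = 7/3 - 125/3 = -118/3)
(60 + O(-5, -9))**2 = (60 - 118/3)**2 = (62/3)**2 = 3844/9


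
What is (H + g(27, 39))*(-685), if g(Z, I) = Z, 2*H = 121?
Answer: -119875/2 ≈ -59938.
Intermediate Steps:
H = 121/2 (H = (1/2)*121 = 121/2 ≈ 60.500)
(H + g(27, 39))*(-685) = (121/2 + 27)*(-685) = (175/2)*(-685) = -119875/2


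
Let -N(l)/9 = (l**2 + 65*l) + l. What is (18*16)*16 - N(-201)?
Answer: 248823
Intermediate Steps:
N(l) = -594*l - 9*l**2 (N(l) = -9*((l**2 + 65*l) + l) = -9*(l**2 + 66*l) = -594*l - 9*l**2)
(18*16)*16 - N(-201) = (18*16)*16 - (-9)*(-201)*(66 - 201) = 288*16 - (-9)*(-201)*(-135) = 4608 - 1*(-244215) = 4608 + 244215 = 248823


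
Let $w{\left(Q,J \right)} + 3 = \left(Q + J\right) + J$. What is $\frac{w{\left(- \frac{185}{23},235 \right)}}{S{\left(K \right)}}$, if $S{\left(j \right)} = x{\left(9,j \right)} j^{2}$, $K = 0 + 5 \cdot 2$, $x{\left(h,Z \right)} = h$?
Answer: $\frac{2639}{5175} \approx 0.50995$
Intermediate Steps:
$w{\left(Q,J \right)} = -3 + Q + 2 J$ ($w{\left(Q,J \right)} = -3 + \left(\left(Q + J\right) + J\right) = -3 + \left(\left(J + Q\right) + J\right) = -3 + \left(Q + 2 J\right) = -3 + Q + 2 J$)
$K = 10$ ($K = 0 + 10 = 10$)
$S{\left(j \right)} = 9 j^{2}$
$\frac{w{\left(- \frac{185}{23},235 \right)}}{S{\left(K \right)}} = \frac{-3 - \frac{185}{23} + 2 \cdot 235}{9 \cdot 10^{2}} = \frac{-3 - \frac{185}{23} + 470}{9 \cdot 100} = \frac{-3 - \frac{185}{23} + 470}{900} = \frac{10556}{23} \cdot \frac{1}{900} = \frac{2639}{5175}$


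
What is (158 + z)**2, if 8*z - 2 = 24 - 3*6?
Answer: 25281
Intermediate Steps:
z = 1 (z = 1/4 + (24 - 3*6)/8 = 1/4 + (24 - 1*18)/8 = 1/4 + (24 - 18)/8 = 1/4 + (1/8)*6 = 1/4 + 3/4 = 1)
(158 + z)**2 = (158 + 1)**2 = 159**2 = 25281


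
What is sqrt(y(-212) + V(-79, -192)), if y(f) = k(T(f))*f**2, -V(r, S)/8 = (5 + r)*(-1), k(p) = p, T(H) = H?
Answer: 4*I*sqrt(595545) ≈ 3086.9*I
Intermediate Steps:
V(r, S) = 40 + 8*r (V(r, S) = -8*(5 + r)*(-1) = -8*(-5 - r) = 40 + 8*r)
y(f) = f**3 (y(f) = f*f**2 = f**3)
sqrt(y(-212) + V(-79, -192)) = sqrt((-212)**3 + (40 + 8*(-79))) = sqrt(-9528128 + (40 - 632)) = sqrt(-9528128 - 592) = sqrt(-9528720) = 4*I*sqrt(595545)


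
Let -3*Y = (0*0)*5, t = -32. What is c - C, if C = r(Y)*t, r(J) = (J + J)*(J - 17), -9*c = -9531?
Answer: 1059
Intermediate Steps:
c = 1059 (c = -⅑*(-9531) = 1059)
Y = 0 (Y = -0*0*5/3 = -0*5 = -⅓*0 = 0)
r(J) = 2*J*(-17 + J) (r(J) = (2*J)*(-17 + J) = 2*J*(-17 + J))
C = 0 (C = (2*0*(-17 + 0))*(-32) = (2*0*(-17))*(-32) = 0*(-32) = 0)
c - C = 1059 - 1*0 = 1059 + 0 = 1059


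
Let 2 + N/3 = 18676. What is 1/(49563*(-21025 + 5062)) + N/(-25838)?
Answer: -22161579660778/10221179089311 ≈ -2.1682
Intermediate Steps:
N = 56022 (N = -6 + 3*18676 = -6 + 56028 = 56022)
1/(49563*(-21025 + 5062)) + N/(-25838) = 1/(49563*(-21025 + 5062)) + 56022/(-25838) = (1/49563)/(-15963) + 56022*(-1/25838) = (1/49563)*(-1/15963) - 28011/12919 = -1/791174169 - 28011/12919 = -22161579660778/10221179089311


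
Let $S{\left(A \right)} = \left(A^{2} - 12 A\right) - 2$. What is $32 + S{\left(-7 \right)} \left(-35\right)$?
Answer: $-4553$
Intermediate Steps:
$S{\left(A \right)} = -2 + A^{2} - 12 A$
$32 + S{\left(-7 \right)} \left(-35\right) = 32 + \left(-2 + \left(-7\right)^{2} - -84\right) \left(-35\right) = 32 + \left(-2 + 49 + 84\right) \left(-35\right) = 32 + 131 \left(-35\right) = 32 - 4585 = -4553$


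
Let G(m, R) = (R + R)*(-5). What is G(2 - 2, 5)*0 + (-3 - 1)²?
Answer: 16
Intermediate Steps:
G(m, R) = -10*R (G(m, R) = (2*R)*(-5) = -10*R)
G(2 - 2, 5)*0 + (-3 - 1)² = -10*5*0 + (-3 - 1)² = -50*0 + (-4)² = 0 + 16 = 16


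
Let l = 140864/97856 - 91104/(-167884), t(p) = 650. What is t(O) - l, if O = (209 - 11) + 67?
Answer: 41585675675/64173659 ≈ 648.02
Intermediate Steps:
O = 265 (O = 198 + 67 = 265)
l = 127202675/64173659 (l = 140864*(1/97856) - 91104*(-1/167884) = 2201/1529 + 22776/41971 = 127202675/64173659 ≈ 1.9822)
t(O) - l = 650 - 1*127202675/64173659 = 650 - 127202675/64173659 = 41585675675/64173659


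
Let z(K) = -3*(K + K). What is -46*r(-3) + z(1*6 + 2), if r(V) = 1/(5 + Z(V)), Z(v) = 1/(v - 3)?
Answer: -1668/29 ≈ -57.517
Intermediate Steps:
Z(v) = 1/(-3 + v)
r(V) = 1/(5 + 1/(-3 + V))
z(K) = -6*K
-46*r(-3) + z(1*6 + 2) = -46*(-3 - 3)/(-14 + 5*(-3)) - 6*(1*6 + 2) = -46*(-6)/(-14 - 15) - 6*(6 + 2) = -46*(-6)/(-29) - 6*8 = -(-46)*(-6)/29 - 48 = -46*6/29 - 48 = -276/29 - 48 = -1668/29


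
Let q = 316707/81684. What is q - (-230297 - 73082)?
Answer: 8260508981/27228 ≈ 3.0338e+5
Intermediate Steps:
q = 105569/27228 (q = 316707*(1/81684) = 105569/27228 ≈ 3.8772)
q - (-230297 - 73082) = 105569/27228 - (-230297 - 73082) = 105569/27228 - 1*(-303379) = 105569/27228 + 303379 = 8260508981/27228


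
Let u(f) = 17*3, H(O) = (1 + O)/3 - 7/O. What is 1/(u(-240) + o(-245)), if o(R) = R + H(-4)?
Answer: -4/773 ≈ -0.0051746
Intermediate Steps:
H(O) = ⅓ - 7/O + O/3 (H(O) = (1 + O)*(⅓) - 7/O = (⅓ + O/3) - 7/O = ⅓ - 7/O + O/3)
u(f) = 51
o(R) = ¾ + R (o(R) = R + (⅓)*(-21 - 4*(1 - 4))/(-4) = R + (⅓)*(-¼)*(-21 - 4*(-3)) = R + (⅓)*(-¼)*(-21 + 12) = R + (⅓)*(-¼)*(-9) = R + ¾ = ¾ + R)
1/(u(-240) + o(-245)) = 1/(51 + (¾ - 245)) = 1/(51 - 977/4) = 1/(-773/4) = -4/773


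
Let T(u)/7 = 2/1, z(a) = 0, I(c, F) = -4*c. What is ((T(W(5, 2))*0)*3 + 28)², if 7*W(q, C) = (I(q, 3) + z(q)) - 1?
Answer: 784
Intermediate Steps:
W(q, C) = -⅐ - 4*q/7 (W(q, C) = ((-4*q + 0) - 1)/7 = (-4*q - 1)/7 = (-1 - 4*q)/7 = -⅐ - 4*q/7)
T(u) = 14 (T(u) = 7*(2/1) = 7*(2*1) = 7*2 = 14)
((T(W(5, 2))*0)*3 + 28)² = ((14*0)*3 + 28)² = (0*3 + 28)² = (0 + 28)² = 28² = 784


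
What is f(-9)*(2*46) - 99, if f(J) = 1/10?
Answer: -449/5 ≈ -89.800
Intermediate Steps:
f(J) = ⅒
f(-9)*(2*46) - 99 = (2*46)/10 - 99 = (⅒)*92 - 99 = 46/5 - 99 = -449/5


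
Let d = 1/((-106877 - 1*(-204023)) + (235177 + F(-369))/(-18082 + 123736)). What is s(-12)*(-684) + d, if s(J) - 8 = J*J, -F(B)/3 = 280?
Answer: -1067137722148074/10264097821 ≈ -1.0397e+5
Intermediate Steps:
F(B) = -840 (F(B) = -3*280 = -840)
s(J) = 8 + J² (s(J) = 8 + J*J = 8 + J²)
d = 105654/10264097821 (d = 1/((-106877 - 1*(-204023)) + (235177 - 840)/(-18082 + 123736)) = 1/((-106877 + 204023) + 234337/105654) = 1/(97146 + 234337*(1/105654)) = 1/(97146 + 234337/105654) = 1/(10264097821/105654) = 105654/10264097821 ≈ 1.0294e-5)
s(-12)*(-684) + d = (8 + (-12)²)*(-684) + 105654/10264097821 = (8 + 144)*(-684) + 105654/10264097821 = 152*(-684) + 105654/10264097821 = -103968 + 105654/10264097821 = -1067137722148074/10264097821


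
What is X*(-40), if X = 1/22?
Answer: -20/11 ≈ -1.8182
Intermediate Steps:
X = 1/22 ≈ 0.045455
X*(-40) = (1/22)*(-40) = -20/11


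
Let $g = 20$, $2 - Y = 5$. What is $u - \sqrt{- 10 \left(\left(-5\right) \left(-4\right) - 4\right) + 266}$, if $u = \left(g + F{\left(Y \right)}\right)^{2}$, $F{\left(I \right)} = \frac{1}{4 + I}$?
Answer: $441 - \sqrt{106} \approx 430.7$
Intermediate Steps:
$Y = -3$ ($Y = 2 - 5 = -3$)
$u = 441$ ($u = \left(20 + \frac{1}{4 - 3}\right)^{2} = \left(20 + 1^{-1}\right)^{2} = \left(20 + 1\right)^{2} = 21^{2} = 441$)
$u - \sqrt{- 10 \left(\left(-5\right) \left(-4\right) - 4\right) + 266} = 441 - \sqrt{- 10 \left(\left(-5\right) \left(-4\right) - 4\right) + 266} = 441 - \sqrt{- 10 \left(20 - 4\right) + 266} = 441 - \sqrt{\left(-10\right) 16 + 266} = 441 - \sqrt{-160 + 266} = 441 - \sqrt{106}$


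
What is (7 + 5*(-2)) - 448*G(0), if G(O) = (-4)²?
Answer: -7171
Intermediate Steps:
G(O) = 16
(7 + 5*(-2)) - 448*G(0) = (7 + 5*(-2)) - 448*16 = (7 - 10) - 7168 = -3 - 7168 = -7171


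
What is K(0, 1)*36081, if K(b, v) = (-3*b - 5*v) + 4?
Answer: -36081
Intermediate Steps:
K(b, v) = 4 - 5*v - 3*b (K(b, v) = (-5*v - 3*b) + 4 = 4 - 5*v - 3*b)
K(0, 1)*36081 = (4 - 5*1 - 3*0)*36081 = (4 - 5 + 0)*36081 = -1*36081 = -36081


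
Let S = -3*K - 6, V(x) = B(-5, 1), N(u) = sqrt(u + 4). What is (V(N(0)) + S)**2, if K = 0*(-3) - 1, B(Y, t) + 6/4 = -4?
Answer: 289/4 ≈ 72.250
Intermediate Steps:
B(Y, t) = -11/2 (B(Y, t) = -3/2 - 4 = -11/2)
N(u) = sqrt(4 + u)
V(x) = -11/2
K = -1 (K = 0 - 1 = -1)
S = -3 (S = -3*(-1) - 6 = 3 - 6 = -3)
(V(N(0)) + S)**2 = (-11/2 - 3)**2 = (-17/2)**2 = 289/4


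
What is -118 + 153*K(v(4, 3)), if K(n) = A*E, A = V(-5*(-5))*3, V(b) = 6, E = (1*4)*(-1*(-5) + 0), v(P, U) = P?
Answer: 54962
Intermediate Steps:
E = 20 (E = 4*(5 + 0) = 4*5 = 20)
A = 18 (A = 6*3 = 18)
K(n) = 360 (K(n) = 18*20 = 360)
-118 + 153*K(v(4, 3)) = -118 + 153*360 = -118 + 55080 = 54962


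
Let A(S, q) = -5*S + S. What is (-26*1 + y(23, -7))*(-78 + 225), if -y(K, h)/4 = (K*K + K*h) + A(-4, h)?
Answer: -229614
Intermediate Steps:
A(S, q) = -4*S
y(K, h) = -64 - 4*K² - 4*K*h (y(K, h) = -4*((K*K + K*h) - 4*(-4)) = -4*((K² + K*h) + 16) = -4*(16 + K² + K*h) = -64 - 4*K² - 4*K*h)
(-26*1 + y(23, -7))*(-78 + 225) = (-26*1 + (-64 - 4*23² - 4*23*(-7)))*(-78 + 225) = (-26 + (-64 - 4*529 + 644))*147 = (-26 + (-64 - 2116 + 644))*147 = (-26 - 1536)*147 = -1562*147 = -229614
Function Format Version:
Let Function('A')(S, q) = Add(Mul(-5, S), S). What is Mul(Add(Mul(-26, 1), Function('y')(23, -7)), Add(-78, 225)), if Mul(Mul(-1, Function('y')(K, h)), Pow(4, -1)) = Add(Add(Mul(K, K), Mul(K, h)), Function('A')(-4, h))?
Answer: -229614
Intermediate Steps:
Function('A')(S, q) = Mul(-4, S)
Function('y')(K, h) = Add(-64, Mul(-4, Pow(K, 2)), Mul(-4, K, h)) (Function('y')(K, h) = Mul(-4, Add(Add(Mul(K, K), Mul(K, h)), Mul(-4, -4))) = Mul(-4, Add(Add(Pow(K, 2), Mul(K, h)), 16)) = Mul(-4, Add(16, Pow(K, 2), Mul(K, h))) = Add(-64, Mul(-4, Pow(K, 2)), Mul(-4, K, h)))
Mul(Add(Mul(-26, 1), Function('y')(23, -7)), Add(-78, 225)) = Mul(Add(Mul(-26, 1), Add(-64, Mul(-4, Pow(23, 2)), Mul(-4, 23, -7))), Add(-78, 225)) = Mul(Add(-26, Add(-64, Mul(-4, 529), 644)), 147) = Mul(Add(-26, Add(-64, -2116, 644)), 147) = Mul(Add(-26, -1536), 147) = Mul(-1562, 147) = -229614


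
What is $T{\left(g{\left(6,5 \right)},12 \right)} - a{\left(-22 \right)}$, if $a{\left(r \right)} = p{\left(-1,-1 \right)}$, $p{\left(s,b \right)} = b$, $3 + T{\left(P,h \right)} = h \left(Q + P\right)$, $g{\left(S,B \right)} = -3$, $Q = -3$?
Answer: $-74$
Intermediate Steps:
$T{\left(P,h \right)} = -3 + h \left(-3 + P\right)$
$a{\left(r \right)} = -1$
$T{\left(g{\left(6,5 \right)},12 \right)} - a{\left(-22 \right)} = \left(-3 - 36 - 36\right) - -1 = \left(-3 - 36 - 36\right) + 1 = -75 + 1 = -74$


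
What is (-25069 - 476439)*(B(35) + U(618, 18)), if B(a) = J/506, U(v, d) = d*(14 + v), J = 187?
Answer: -131222828002/23 ≈ -5.7053e+9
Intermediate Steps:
B(a) = 17/46 (B(a) = 187/506 = 187*(1/506) = 17/46)
(-25069 - 476439)*(B(35) + U(618, 18)) = (-25069 - 476439)*(17/46 + 18*(14 + 618)) = -501508*(17/46 + 18*632) = -501508*(17/46 + 11376) = -501508*523313/46 = -131222828002/23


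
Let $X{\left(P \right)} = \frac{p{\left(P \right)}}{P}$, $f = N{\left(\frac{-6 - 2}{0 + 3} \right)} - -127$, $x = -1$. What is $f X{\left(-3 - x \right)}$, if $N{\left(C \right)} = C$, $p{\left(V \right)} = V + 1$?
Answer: $\frac{373}{6} \approx 62.167$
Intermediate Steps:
$p{\left(V \right)} = 1 + V$
$f = \frac{373}{3}$ ($f = \frac{-6 - 2}{0 + 3} - -127 = - \frac{8}{3} + 127 = \frac{373}{3} \approx 124.33$)
$X{\left(P \right)} = \frac{1 + P}{P}$
$f X{\left(-3 - x \right)} = \frac{373 \frac{1 - 2}{-3 - -1}}{3} = \frac{373 \frac{1 + \left(-3 + 1\right)}{-3 + 1}}{3} = \frac{373 \frac{1 - 2}{-2}}{3} = \frac{373 \left(\left(- \frac{1}{2}\right) \left(-1\right)\right)}{3} = \frac{373}{3} \cdot \frac{1}{2} = \frac{373}{6}$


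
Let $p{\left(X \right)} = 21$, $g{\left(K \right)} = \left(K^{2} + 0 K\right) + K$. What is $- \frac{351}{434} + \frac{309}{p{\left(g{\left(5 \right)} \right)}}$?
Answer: $\frac{6035}{434} \approx 13.906$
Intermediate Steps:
$g{\left(K \right)} = K + K^{2}$ ($g{\left(K \right)} = \left(K^{2} + 0\right) + K = K^{2} + K = K + K^{2}$)
$- \frac{351}{434} + \frac{309}{p{\left(g{\left(5 \right)} \right)}} = - \frac{351}{434} + \frac{309}{21} = \left(-351\right) \frac{1}{434} + 309 \cdot \frac{1}{21} = - \frac{351}{434} + \frac{103}{7} = \frac{6035}{434}$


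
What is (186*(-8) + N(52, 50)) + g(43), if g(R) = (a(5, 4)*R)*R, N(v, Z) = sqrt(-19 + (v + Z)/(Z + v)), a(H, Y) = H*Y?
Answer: 35492 + 3*I*sqrt(2) ≈ 35492.0 + 4.2426*I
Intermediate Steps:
N(v, Z) = 3*I*sqrt(2) (N(v, Z) = sqrt(-19 + (Z + v)/(Z + v)) = sqrt(-19 + 1) = sqrt(-18) = 3*I*sqrt(2))
g(R) = 20*R**2 (g(R) = ((5*4)*R)*R = (20*R)*R = 20*R**2)
(186*(-8) + N(52, 50)) + g(43) = (186*(-8) + 3*I*sqrt(2)) + 20*43**2 = (-1488 + 3*I*sqrt(2)) + 20*1849 = (-1488 + 3*I*sqrt(2)) + 36980 = 35492 + 3*I*sqrt(2)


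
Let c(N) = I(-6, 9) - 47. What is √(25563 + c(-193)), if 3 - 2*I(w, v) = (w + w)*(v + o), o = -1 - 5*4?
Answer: √101782/2 ≈ 159.52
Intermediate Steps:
o = -21 (o = -1 - 20 = -21)
I(w, v) = 3/2 - w*(-21 + v) (I(w, v) = 3/2 - (w + w)*(v - 21)/2 = 3/2 - 2*w*(-21 + v)/2 = 3/2 - w*(-21 + v))
c(N) = -235/2 (c(N) = (3/2 + 21*(-6) - 1*9*(-6)) - 47 = (3/2 - 126 + 54) - 47 = -141/2 - 47 = -235/2)
√(25563 + c(-193)) = √(25563 - 235/2) = √(50891/2) = √101782/2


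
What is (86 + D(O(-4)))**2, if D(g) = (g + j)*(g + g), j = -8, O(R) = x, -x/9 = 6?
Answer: 45995524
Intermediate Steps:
x = -54 (x = -9*6 = -54)
O(R) = -54
D(g) = 2*g*(-8 + g) (D(g) = (g - 8)*(g + g) = (-8 + g)*(2*g) = 2*g*(-8 + g))
(86 + D(O(-4)))**2 = (86 + 2*(-54)*(-8 - 54))**2 = (86 + 2*(-54)*(-62))**2 = (86 + 6696)**2 = 6782**2 = 45995524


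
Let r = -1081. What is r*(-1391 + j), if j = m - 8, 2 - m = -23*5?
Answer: 1385842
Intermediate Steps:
m = 117 (m = 2 - (-23)*5 = 2 - 1*(-115) = 2 + 115 = 117)
j = 109 (j = 117 - 8 = 109)
r*(-1391 + j) = -1081*(-1391 + 109) = -1081*(-1282) = 1385842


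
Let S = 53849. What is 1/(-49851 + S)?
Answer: 1/3998 ≈ 0.00025012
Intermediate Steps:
1/(-49851 + S) = 1/(-49851 + 53849) = 1/3998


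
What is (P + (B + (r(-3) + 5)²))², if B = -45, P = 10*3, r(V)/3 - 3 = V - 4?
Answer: 1156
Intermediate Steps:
r(V) = -3 + 3*V (r(V) = 9 + 3*(V - 4) = 9 + 3*(-4 + V) = 9 + (-12 + 3*V) = -3 + 3*V)
P = 30
(P + (B + (r(-3) + 5)²))² = (30 + (-45 + ((-3 + 3*(-3)) + 5)²))² = (30 + (-45 + ((-3 - 9) + 5)²))² = (30 + (-45 + (-12 + 5)²))² = (30 + (-45 + (-7)²))² = (30 + (-45 + 49))² = (30 + 4)² = 34² = 1156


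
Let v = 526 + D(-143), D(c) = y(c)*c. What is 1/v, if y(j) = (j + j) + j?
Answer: 1/61873 ≈ 1.6162e-5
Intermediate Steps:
y(j) = 3*j (y(j) = 2*j + j = 3*j)
D(c) = 3*c² (D(c) = (3*c)*c = 3*c²)
v = 61873 (v = 526 + 3*(-143)² = 526 + 3*20449 = 526 + 61347 = 61873)
1/v = 1/61873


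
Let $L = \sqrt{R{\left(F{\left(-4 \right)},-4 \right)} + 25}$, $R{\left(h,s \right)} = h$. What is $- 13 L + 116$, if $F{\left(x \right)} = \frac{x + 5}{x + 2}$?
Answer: $116 - \frac{91 \sqrt{2}}{2} \approx 51.653$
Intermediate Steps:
$F{\left(x \right)} = \frac{5 + x}{2 + x}$
$L = \frac{7 \sqrt{2}}{2}$ ($L = \sqrt{\frac{5 - 4}{2 - 4} + 25} = \sqrt{\frac{1}{-2} \cdot 1 + 25} = \sqrt{\left(- \frac{1}{2}\right) 1 + 25} = \sqrt{- \frac{1}{2} + 25} = \sqrt{\frac{49}{2}} = \frac{7 \sqrt{2}}{2} \approx 4.9497$)
$- 13 L + 116 = - 13 \frac{7 \sqrt{2}}{2} + 116 = - \frac{91 \sqrt{2}}{2} + 116 = 116 - \frac{91 \sqrt{2}}{2}$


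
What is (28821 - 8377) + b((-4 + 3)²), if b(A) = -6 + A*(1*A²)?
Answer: 20439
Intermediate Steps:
b(A) = -6 + A³ (b(A) = -6 + A*A² = -6 + A³)
(28821 - 8377) + b((-4 + 3)²) = (28821 - 8377) + (-6 + ((-4 + 3)²)³) = 20444 + (-6 + ((-1)²)³) = 20444 + (-6 + 1³) = 20444 + (-6 + 1) = 20444 - 5 = 20439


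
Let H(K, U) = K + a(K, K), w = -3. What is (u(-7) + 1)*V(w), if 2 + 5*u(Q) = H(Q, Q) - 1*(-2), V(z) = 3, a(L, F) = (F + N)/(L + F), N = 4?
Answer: -15/14 ≈ -1.0714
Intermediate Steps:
a(L, F) = (4 + F)/(F + L) (a(L, F) = (F + 4)/(L + F) = (4 + F)/(F + L))
H(K, U) = K + (4 + K)/(2*K) (H(K, U) = K + (4 + K)/(K + K) = K + (4 + K)/((2*K)) = K + (1/(2*K))*(4 + K) = K + (4 + K)/(2*K))
u(Q) = ⅒ + Q/5 + 2/(5*Q) (u(Q) = -⅖ + ((½ + Q + 2/Q) - 1*(-2))/5 = -⅖ + ((½ + Q + 2/Q) + 2)/5 = -⅖ + (5/2 + Q + 2/Q)/5 = -⅖ + (½ + Q/5 + 2/(5*Q)) = ⅒ + Q/5 + 2/(5*Q))
(u(-7) + 1)*V(w) = ((⅒)*(4 - 7 + 2*(-7)²)/(-7) + 1)*3 = ((⅒)*(-⅐)*(4 - 7 + 2*49) + 1)*3 = ((⅒)*(-⅐)*(4 - 7 + 98) + 1)*3 = ((⅒)*(-⅐)*95 + 1)*3 = (-19/14 + 1)*3 = -5/14*3 = -15/14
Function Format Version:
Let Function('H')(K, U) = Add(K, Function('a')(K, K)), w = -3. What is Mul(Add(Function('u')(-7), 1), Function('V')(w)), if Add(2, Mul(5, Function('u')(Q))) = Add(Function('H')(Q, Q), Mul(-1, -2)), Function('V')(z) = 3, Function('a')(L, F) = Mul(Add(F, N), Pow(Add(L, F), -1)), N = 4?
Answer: Rational(-15, 14) ≈ -1.0714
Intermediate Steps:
Function('a')(L, F) = Mul(Pow(Add(F, L), -1), Add(4, F)) (Function('a')(L, F) = Mul(Add(F, 4), Pow(Add(L, F), -1)) = Mul(Add(4, F), Pow(Add(F, L), -1)) = Mul(Pow(Add(F, L), -1), Add(4, F)))
Function('H')(K, U) = Add(K, Mul(Rational(1, 2), Pow(K, -1), Add(4, K))) (Function('H')(K, U) = Add(K, Mul(Pow(Add(K, K), -1), Add(4, K))) = Add(K, Mul(Pow(Mul(2, K), -1), Add(4, K))) = Add(K, Mul(Mul(Rational(1, 2), Pow(K, -1)), Add(4, K))) = Add(K, Mul(Rational(1, 2), Pow(K, -1), Add(4, K))))
Function('u')(Q) = Add(Rational(1, 10), Mul(Rational(1, 5), Q), Mul(Rational(2, 5), Pow(Q, -1))) (Function('u')(Q) = Add(Rational(-2, 5), Mul(Rational(1, 5), Add(Add(Rational(1, 2), Q, Mul(2, Pow(Q, -1))), Mul(-1, -2)))) = Add(Rational(-2, 5), Mul(Rational(1, 5), Add(Add(Rational(1, 2), Q, Mul(2, Pow(Q, -1))), 2))) = Add(Rational(-2, 5), Mul(Rational(1, 5), Add(Rational(5, 2), Q, Mul(2, Pow(Q, -1))))) = Add(Rational(-2, 5), Add(Rational(1, 2), Mul(Rational(1, 5), Q), Mul(Rational(2, 5), Pow(Q, -1)))) = Add(Rational(1, 10), Mul(Rational(1, 5), Q), Mul(Rational(2, 5), Pow(Q, -1))))
Mul(Add(Function('u')(-7), 1), Function('V')(w)) = Mul(Add(Mul(Rational(1, 10), Pow(-7, -1), Add(4, -7, Mul(2, Pow(-7, 2)))), 1), 3) = Mul(Add(Mul(Rational(1, 10), Rational(-1, 7), Add(4, -7, Mul(2, 49))), 1), 3) = Mul(Add(Mul(Rational(1, 10), Rational(-1, 7), Add(4, -7, 98)), 1), 3) = Mul(Add(Mul(Rational(1, 10), Rational(-1, 7), 95), 1), 3) = Mul(Add(Rational(-19, 14), 1), 3) = Mul(Rational(-5, 14), 3) = Rational(-15, 14)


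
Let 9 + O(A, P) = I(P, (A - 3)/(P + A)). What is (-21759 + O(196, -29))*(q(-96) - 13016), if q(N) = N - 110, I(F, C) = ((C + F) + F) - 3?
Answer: 48197495500/167 ≈ 2.8861e+8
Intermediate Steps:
I(F, C) = -3 + C + 2*F (I(F, C) = (C + 2*F) - 3 = -3 + C + 2*F)
O(A, P) = -12 + 2*P + (-3 + A)/(A + P) (O(A, P) = -9 + (-3 + (A - 3)/(P + A) + 2*P) = -9 + (-3 + (-3 + A)/(A + P) + 2*P) = -9 + (-3 + 2*P + (-3 + A)/(A + P)) = -12 + 2*P + (-3 + A)/(A + P))
q(N) = -110 + N
(-21759 + O(196, -29))*(q(-96) - 13016) = (-21759 + (-3 + 196 + 2*(-6 - 29)*(196 - 29))/(196 - 29))*((-110 - 96) - 13016) = (-21759 + (-3 + 196 + 2*(-35)*167)/167)*(-206 - 13016) = (-21759 + (-3 + 196 - 11690)/167)*(-13222) = (-21759 + (1/167)*(-11497))*(-13222) = (-21759 - 11497/167)*(-13222) = -3645250/167*(-13222) = 48197495500/167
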